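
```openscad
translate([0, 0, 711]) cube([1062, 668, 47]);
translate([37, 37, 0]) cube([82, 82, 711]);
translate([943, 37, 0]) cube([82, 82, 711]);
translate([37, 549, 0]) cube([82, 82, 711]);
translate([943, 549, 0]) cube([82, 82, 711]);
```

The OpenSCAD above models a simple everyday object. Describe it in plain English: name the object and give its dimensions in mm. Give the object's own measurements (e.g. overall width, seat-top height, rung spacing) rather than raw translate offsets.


A rectangular dining table. The top is 1062×668×47 mm with its upper surface at z = 758 mm. It stands on four 82×82 mm square legs, each inset 37 mm from the nearest pair of top edges, running from the floor to the underside of the top.


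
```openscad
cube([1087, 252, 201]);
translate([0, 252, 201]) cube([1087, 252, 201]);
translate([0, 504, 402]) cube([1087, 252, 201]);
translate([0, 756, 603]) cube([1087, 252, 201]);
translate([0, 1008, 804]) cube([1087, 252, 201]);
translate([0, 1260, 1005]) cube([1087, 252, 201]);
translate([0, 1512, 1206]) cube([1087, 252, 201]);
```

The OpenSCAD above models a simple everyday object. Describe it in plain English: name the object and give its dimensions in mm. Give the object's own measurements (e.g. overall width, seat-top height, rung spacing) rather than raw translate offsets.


A straight staircase of 7 solid steps. Each step is 1087 mm wide (x), 252 mm deep (y, the going) and 201 mm tall (the rise). The first step rests on the floor; each subsequent step sits one going further in +y and one rise higher in +z, directly behind and above the previous step with no overlap.


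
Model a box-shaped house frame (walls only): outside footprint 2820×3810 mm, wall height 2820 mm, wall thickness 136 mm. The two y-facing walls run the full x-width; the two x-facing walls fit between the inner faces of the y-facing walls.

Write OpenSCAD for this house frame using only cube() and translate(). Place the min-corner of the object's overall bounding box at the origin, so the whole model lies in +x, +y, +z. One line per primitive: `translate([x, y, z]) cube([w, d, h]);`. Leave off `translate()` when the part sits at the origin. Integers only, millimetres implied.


cube([2820, 136, 2820]);
translate([0, 3674, 0]) cube([2820, 136, 2820]);
translate([0, 136, 0]) cube([136, 3538, 2820]);
translate([2684, 136, 0]) cube([136, 3538, 2820]);


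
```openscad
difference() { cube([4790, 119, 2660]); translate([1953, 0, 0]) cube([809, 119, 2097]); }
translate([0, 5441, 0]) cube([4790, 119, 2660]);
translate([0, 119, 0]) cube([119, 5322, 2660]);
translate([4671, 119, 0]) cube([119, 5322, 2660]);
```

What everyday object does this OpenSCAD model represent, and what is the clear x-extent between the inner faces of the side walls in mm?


A single room. The interior width is 4552 mm.

Four walls enclosing a rectangle with a door in the front wall — a room. Outside width 4790 minus two 119 mm walls gives 4552 mm.


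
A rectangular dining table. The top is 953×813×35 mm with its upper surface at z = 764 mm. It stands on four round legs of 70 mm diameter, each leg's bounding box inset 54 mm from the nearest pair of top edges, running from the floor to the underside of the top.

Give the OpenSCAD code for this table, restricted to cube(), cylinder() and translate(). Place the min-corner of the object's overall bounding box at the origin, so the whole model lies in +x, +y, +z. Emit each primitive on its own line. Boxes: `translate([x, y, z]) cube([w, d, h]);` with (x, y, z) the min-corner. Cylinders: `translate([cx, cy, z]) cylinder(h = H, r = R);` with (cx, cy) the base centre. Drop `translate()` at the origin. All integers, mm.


// leg_h = 764 - 35 = 729
translate([0, 0, 729]) cube([953, 813, 35]);
translate([89, 89, 0]) cylinder(h = 729, r = 35);
translate([864, 89, 0]) cylinder(h = 729, r = 35);
translate([89, 724, 0]) cylinder(h = 729, r = 35);
translate([864, 724, 0]) cylinder(h = 729, r = 35);


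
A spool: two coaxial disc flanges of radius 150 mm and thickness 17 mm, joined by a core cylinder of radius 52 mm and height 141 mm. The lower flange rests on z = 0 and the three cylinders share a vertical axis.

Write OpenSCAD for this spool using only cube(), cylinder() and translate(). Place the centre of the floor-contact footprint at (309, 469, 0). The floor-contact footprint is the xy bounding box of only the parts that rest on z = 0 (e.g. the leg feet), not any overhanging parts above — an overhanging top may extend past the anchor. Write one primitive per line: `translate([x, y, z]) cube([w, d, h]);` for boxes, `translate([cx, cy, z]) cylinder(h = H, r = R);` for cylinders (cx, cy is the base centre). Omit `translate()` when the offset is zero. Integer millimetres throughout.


translate([309, 469, 0]) cylinder(h = 17, r = 150);
translate([309, 469, 17]) cylinder(h = 141, r = 52);
translate([309, 469, 158]) cylinder(h = 17, r = 150);


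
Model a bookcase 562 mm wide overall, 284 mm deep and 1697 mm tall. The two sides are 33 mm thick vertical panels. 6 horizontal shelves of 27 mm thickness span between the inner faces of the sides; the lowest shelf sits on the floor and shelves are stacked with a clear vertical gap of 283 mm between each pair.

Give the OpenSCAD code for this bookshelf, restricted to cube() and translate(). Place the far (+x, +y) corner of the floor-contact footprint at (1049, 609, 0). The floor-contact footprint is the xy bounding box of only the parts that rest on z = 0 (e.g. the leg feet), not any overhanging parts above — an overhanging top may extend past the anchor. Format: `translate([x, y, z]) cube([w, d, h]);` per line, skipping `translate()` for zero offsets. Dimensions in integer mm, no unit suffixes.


translate([487, 325, 0]) cube([33, 284, 1697]);
translate([1016, 325, 0]) cube([33, 284, 1697]);
translate([520, 325, 0]) cube([496, 284, 27]);
translate([520, 325, 310]) cube([496, 284, 27]);
translate([520, 325, 620]) cube([496, 284, 27]);
translate([520, 325, 930]) cube([496, 284, 27]);
translate([520, 325, 1240]) cube([496, 284, 27]);
translate([520, 325, 1550]) cube([496, 284, 27]);


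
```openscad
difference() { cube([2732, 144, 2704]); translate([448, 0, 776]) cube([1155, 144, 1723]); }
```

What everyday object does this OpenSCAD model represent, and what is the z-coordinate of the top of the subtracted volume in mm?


A wall with a window opening. The window head height is 2499 mm.

A wall with a rectangular opening subtracted — a window. Sill at z = 776, opening 1723 mm tall, so the head is at 776 + 1723 = 2499 mm.


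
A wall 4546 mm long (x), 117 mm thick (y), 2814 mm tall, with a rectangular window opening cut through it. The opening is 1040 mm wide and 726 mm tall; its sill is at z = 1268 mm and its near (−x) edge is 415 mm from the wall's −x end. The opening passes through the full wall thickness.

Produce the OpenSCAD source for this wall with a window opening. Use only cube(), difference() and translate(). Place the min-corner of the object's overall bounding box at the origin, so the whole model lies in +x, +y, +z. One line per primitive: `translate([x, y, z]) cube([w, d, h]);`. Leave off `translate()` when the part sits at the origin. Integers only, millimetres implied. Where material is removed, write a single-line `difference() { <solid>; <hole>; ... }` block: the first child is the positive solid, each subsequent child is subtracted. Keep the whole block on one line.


difference() { cube([4546, 117, 2814]); translate([415, 0, 1268]) cube([1040, 117, 726]); }


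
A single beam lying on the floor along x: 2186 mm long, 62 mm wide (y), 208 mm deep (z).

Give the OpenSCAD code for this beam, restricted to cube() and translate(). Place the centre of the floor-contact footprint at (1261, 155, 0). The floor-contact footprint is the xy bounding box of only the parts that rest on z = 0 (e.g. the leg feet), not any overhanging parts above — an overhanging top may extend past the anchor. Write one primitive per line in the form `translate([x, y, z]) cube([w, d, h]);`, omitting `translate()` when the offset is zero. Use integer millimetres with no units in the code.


translate([168, 124, 0]) cube([2186, 62, 208]);


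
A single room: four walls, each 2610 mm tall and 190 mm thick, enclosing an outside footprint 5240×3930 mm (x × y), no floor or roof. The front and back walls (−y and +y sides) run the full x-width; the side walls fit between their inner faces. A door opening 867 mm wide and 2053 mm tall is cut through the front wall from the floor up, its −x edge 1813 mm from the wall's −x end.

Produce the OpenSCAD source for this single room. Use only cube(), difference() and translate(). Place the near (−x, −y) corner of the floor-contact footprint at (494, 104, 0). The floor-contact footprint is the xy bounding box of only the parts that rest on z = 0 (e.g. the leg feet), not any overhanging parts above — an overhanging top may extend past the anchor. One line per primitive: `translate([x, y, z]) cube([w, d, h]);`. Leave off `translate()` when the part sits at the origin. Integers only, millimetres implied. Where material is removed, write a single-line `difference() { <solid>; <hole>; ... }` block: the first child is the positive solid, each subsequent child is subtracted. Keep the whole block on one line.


difference() { translate([494, 104, 0]) cube([5240, 190, 2610]); translate([2307, 104, 0]) cube([867, 190, 2053]); }
translate([494, 3844, 0]) cube([5240, 190, 2610]);
translate([494, 294, 0]) cube([190, 3550, 2610]);
translate([5544, 294, 0]) cube([190, 3550, 2610]);


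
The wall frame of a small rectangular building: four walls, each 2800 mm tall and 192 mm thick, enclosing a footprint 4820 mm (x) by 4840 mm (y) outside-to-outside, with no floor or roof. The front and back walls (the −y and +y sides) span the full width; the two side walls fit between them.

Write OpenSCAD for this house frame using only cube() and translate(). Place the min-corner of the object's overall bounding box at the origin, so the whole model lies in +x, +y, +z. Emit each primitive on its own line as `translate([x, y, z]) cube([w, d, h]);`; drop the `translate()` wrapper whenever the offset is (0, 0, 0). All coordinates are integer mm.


cube([4820, 192, 2800]);
translate([0, 4648, 0]) cube([4820, 192, 2800]);
translate([0, 192, 0]) cube([192, 4456, 2800]);
translate([4628, 192, 0]) cube([192, 4456, 2800]);


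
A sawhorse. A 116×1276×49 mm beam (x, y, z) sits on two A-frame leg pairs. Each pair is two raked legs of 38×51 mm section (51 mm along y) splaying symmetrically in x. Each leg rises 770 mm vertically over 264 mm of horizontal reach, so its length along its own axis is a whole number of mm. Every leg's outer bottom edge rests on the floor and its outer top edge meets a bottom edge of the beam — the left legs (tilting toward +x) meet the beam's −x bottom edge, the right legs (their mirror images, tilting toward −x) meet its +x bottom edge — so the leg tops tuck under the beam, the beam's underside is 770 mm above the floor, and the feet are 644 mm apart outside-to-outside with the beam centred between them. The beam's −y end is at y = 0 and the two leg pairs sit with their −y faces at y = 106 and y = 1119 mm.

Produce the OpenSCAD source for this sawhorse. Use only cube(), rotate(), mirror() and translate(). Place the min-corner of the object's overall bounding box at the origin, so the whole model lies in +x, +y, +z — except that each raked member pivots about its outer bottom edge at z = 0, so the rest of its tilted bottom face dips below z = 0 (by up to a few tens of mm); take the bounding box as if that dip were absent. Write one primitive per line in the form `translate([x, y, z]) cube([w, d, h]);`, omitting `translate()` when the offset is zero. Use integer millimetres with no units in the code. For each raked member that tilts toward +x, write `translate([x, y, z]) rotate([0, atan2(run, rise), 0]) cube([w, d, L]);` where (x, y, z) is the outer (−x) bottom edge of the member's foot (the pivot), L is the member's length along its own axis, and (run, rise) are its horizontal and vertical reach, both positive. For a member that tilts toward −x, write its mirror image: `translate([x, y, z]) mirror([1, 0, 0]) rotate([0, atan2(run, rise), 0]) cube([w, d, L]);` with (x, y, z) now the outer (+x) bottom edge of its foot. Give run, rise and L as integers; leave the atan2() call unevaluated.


translate([264, 0, 770]) cube([116, 1276, 49]);
translate([0, 106, 0]) rotate([0, atan2(264, 770), 0]) cube([38, 51, 814]);
translate([644, 106, 0]) mirror([1, 0, 0]) rotate([0, atan2(264, 770), 0]) cube([38, 51, 814]);
translate([0, 1119, 0]) rotate([0, atan2(264, 770), 0]) cube([38, 51, 814]);
translate([644, 1119, 0]) mirror([1, 0, 0]) rotate([0, atan2(264, 770), 0]) cube([38, 51, 814]);


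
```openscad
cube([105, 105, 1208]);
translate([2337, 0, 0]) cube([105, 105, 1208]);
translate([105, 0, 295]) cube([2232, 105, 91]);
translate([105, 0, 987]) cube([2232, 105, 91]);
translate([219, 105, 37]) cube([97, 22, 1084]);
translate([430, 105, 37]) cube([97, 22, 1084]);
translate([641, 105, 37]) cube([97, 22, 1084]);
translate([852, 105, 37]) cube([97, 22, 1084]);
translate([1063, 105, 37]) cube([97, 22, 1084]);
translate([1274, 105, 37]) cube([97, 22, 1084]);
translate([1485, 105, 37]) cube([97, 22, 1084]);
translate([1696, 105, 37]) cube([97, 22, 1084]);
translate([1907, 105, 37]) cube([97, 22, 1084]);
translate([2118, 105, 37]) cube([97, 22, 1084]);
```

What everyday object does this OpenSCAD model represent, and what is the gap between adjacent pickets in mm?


A fence section. The picket gap is 114 mm.

Two posts, two rails, 10 pickets — a fence section. Span 2232 mm holds 10 pickets of 97 mm with 11 equal gaps: ⌊(2232 − 10·97) / 11⌋ = 114 mm.


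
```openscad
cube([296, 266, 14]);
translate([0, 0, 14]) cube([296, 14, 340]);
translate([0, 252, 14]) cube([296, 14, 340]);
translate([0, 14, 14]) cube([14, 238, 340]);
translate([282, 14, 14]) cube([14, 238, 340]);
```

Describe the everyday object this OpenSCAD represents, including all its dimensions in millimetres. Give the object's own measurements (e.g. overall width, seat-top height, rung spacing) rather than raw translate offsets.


An open-topped rectangular box: outside dimensions 296×266×354 mm, with a uniform wall and base thickness of 14 mm. The base is a full 296×266 slab on the floor; four walls sit on top of the base. The front and back walls (the −y and +y sides) span the full width; the two side walls fit between them.


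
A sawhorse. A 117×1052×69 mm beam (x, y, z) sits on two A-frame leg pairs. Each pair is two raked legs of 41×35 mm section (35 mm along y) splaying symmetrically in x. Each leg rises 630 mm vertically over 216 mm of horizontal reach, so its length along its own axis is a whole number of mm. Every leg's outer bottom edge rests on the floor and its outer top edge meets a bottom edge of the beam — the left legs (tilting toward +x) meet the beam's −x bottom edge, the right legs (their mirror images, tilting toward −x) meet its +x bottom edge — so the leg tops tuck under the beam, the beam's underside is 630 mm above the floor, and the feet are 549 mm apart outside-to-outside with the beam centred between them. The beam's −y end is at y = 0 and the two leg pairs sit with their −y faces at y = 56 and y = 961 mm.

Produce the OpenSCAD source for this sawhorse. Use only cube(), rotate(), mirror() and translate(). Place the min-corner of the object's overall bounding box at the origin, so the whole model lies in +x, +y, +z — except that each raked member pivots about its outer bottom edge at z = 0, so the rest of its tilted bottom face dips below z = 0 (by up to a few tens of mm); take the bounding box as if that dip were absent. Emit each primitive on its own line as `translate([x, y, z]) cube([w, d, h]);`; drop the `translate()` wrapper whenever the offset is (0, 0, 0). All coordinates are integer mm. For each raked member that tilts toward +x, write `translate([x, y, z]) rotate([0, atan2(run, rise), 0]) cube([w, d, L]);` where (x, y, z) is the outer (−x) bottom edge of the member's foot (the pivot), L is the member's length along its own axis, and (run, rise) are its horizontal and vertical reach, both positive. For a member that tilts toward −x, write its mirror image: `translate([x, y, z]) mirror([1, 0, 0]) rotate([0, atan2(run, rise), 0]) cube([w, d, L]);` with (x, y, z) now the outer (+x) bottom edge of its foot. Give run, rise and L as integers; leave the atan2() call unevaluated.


translate([216, 0, 630]) cube([117, 1052, 69]);
translate([0, 56, 0]) rotate([0, atan2(216, 630), 0]) cube([41, 35, 666]);
translate([549, 56, 0]) mirror([1, 0, 0]) rotate([0, atan2(216, 630), 0]) cube([41, 35, 666]);
translate([0, 961, 0]) rotate([0, atan2(216, 630), 0]) cube([41, 35, 666]);
translate([549, 961, 0]) mirror([1, 0, 0]) rotate([0, atan2(216, 630), 0]) cube([41, 35, 666]);


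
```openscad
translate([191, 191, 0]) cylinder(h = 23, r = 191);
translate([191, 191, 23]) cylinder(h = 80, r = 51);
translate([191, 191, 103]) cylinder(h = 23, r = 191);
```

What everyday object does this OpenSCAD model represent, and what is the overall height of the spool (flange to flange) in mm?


A spool. The overall height is 126 mm.

Three coaxial cylinders, large–small–large — a spool. Two 23 mm flanges and a 80 mm core give 23 + 80 + 23 = 126 mm.


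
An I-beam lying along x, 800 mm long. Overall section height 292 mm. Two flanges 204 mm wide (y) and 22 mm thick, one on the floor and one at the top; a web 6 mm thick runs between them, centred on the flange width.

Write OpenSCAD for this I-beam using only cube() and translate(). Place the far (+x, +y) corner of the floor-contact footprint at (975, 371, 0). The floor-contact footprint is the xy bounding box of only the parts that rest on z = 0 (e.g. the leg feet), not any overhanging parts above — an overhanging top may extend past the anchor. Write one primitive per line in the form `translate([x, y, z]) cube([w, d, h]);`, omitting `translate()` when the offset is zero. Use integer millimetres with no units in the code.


translate([175, 167, 0]) cube([800, 204, 22]);
translate([175, 266, 22]) cube([800, 6, 248]);
translate([175, 167, 270]) cube([800, 204, 22]);


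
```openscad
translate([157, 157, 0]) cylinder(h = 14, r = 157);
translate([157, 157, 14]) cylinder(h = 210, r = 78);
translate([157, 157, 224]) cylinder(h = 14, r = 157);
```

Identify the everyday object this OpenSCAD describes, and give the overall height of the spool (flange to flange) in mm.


A spool. The overall height is 238 mm.

Three coaxial cylinders, large–small–large — a spool. Two 14 mm flanges and a 210 mm core give 14 + 210 + 14 = 238 mm.


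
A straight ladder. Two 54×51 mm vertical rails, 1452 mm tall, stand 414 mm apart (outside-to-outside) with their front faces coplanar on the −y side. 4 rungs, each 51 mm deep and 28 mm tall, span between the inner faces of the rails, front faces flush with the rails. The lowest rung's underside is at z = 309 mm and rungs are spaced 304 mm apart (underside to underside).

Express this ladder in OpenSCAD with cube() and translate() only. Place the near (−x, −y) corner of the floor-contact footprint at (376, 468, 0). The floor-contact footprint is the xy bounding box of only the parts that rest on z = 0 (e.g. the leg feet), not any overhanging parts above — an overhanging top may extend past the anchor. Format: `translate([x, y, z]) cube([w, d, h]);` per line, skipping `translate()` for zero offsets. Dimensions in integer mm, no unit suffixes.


// rung span = 414 - 2*54 = 306
// rung[k] z = 309 + k*304
translate([376, 468, 0]) cube([54, 51, 1452]);
translate([736, 468, 0]) cube([54, 51, 1452]);
translate([430, 468, 309]) cube([306, 51, 28]);
translate([430, 468, 613]) cube([306, 51, 28]);
translate([430, 468, 917]) cube([306, 51, 28]);
translate([430, 468, 1221]) cube([306, 51, 28]);


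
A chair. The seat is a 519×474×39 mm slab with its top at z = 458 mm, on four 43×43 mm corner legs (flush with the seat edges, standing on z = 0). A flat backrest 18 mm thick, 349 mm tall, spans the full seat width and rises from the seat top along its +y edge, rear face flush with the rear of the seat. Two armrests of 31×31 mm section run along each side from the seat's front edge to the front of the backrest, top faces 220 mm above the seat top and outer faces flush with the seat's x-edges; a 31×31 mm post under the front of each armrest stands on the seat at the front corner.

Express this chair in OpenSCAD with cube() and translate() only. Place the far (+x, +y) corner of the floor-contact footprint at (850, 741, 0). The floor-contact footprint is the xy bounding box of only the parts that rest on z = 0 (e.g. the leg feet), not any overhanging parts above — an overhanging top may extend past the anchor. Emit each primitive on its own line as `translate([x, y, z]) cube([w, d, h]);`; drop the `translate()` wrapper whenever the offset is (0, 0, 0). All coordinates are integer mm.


translate([331, 267, 419]) cube([519, 474, 39]);
translate([331, 267, 0]) cube([43, 43, 419]);
translate([807, 267, 0]) cube([43, 43, 419]);
translate([331, 698, 0]) cube([43, 43, 419]);
translate([807, 698, 0]) cube([43, 43, 419]);
translate([331, 723, 458]) cube([519, 18, 349]);
translate([331, 267, 647]) cube([31, 456, 31]);
translate([819, 267, 647]) cube([31, 456, 31]);
translate([331, 267, 458]) cube([31, 31, 189]);
translate([819, 267, 458]) cube([31, 31, 189]);


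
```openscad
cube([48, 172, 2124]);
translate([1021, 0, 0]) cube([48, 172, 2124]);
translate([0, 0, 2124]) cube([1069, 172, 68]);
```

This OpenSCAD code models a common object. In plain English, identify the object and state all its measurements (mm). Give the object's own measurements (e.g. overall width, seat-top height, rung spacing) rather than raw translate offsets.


A door frame. The clear opening is 973 mm wide and 2124 mm high. Two 48 mm wide jambs, 172 mm deep, stand either side of the opening from the floor to the top of the opening. A 68 mm thick head sits across the top of both jambs, spanning the full outside width of the frame.


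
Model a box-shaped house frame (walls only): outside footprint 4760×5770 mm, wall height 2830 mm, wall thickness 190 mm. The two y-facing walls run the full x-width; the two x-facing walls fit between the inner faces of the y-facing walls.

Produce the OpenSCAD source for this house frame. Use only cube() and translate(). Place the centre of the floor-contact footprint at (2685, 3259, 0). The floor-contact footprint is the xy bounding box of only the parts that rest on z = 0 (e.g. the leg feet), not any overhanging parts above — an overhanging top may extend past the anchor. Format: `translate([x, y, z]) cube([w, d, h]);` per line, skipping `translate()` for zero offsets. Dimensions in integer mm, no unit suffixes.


translate([305, 374, 0]) cube([4760, 190, 2830]);
translate([305, 5954, 0]) cube([4760, 190, 2830]);
translate([305, 564, 0]) cube([190, 5390, 2830]);
translate([4875, 564, 0]) cube([190, 5390, 2830]);


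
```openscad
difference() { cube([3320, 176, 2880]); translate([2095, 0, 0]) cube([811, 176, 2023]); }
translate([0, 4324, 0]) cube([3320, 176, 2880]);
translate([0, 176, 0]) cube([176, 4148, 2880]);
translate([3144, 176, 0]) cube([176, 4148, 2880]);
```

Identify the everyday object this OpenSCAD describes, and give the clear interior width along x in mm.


A single room. The interior width is 2968 mm.

Four walls enclosing a rectangle with a door in the front wall — a room. Outside width 3320 minus two 176 mm walls gives 2968 mm.


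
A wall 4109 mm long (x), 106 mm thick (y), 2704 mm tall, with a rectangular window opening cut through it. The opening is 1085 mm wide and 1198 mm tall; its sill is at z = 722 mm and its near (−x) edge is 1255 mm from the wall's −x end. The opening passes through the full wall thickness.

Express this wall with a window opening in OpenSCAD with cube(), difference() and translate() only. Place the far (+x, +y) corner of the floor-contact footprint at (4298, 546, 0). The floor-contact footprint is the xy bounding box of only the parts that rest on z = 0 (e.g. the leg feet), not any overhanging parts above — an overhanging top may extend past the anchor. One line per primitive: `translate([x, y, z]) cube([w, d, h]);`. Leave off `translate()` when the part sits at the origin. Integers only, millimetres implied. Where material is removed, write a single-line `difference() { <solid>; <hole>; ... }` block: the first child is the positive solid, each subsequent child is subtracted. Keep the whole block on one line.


difference() { translate([189, 440, 0]) cube([4109, 106, 2704]); translate([1444, 440, 722]) cube([1085, 106, 1198]); }


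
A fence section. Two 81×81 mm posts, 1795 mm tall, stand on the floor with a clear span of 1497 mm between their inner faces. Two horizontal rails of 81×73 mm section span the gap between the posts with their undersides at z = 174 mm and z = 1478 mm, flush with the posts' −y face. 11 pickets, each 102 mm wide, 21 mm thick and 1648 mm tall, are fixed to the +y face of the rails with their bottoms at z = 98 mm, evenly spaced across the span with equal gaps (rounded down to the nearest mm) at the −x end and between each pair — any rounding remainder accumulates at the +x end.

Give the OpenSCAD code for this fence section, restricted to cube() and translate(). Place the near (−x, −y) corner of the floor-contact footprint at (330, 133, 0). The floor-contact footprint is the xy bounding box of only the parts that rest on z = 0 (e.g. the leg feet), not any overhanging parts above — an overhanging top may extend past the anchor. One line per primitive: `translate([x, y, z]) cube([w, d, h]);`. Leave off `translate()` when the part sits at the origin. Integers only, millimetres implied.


translate([330, 133, 0]) cube([81, 81, 1795]);
translate([1908, 133, 0]) cube([81, 81, 1795]);
translate([411, 133, 174]) cube([1497, 81, 73]);
translate([411, 133, 1478]) cube([1497, 81, 73]);
translate([442, 214, 98]) cube([102, 21, 1648]);
translate([575, 214, 98]) cube([102, 21, 1648]);
translate([708, 214, 98]) cube([102, 21, 1648]);
translate([841, 214, 98]) cube([102, 21, 1648]);
translate([974, 214, 98]) cube([102, 21, 1648]);
translate([1107, 214, 98]) cube([102, 21, 1648]);
translate([1240, 214, 98]) cube([102, 21, 1648]);
translate([1373, 214, 98]) cube([102, 21, 1648]);
translate([1506, 214, 98]) cube([102, 21, 1648]);
translate([1639, 214, 98]) cube([102, 21, 1648]);
translate([1772, 214, 98]) cube([102, 21, 1648]);


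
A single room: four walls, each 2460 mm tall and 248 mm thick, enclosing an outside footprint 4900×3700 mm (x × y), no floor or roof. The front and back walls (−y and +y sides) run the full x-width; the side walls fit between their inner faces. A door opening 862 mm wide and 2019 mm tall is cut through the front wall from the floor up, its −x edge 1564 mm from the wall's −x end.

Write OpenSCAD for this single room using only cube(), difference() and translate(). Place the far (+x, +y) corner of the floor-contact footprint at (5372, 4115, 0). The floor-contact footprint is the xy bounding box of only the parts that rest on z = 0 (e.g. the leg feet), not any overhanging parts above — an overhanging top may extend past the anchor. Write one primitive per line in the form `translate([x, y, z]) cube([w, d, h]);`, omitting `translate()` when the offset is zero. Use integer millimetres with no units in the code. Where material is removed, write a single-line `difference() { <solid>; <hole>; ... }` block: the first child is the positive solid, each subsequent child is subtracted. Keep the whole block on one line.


difference() { translate([472, 415, 0]) cube([4900, 248, 2460]); translate([2036, 415, 0]) cube([862, 248, 2019]); }
translate([472, 3867, 0]) cube([4900, 248, 2460]);
translate([472, 663, 0]) cube([248, 3204, 2460]);
translate([5124, 663, 0]) cube([248, 3204, 2460]);


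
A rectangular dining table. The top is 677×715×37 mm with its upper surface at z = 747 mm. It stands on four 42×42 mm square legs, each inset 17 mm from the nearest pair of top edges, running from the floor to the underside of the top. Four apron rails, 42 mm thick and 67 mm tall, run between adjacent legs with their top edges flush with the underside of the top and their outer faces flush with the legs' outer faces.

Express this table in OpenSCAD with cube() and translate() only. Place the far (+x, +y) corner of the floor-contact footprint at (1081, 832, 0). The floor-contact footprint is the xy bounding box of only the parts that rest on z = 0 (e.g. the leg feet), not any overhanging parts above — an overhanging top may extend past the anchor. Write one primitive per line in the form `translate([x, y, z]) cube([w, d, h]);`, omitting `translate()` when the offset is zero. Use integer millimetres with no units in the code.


translate([421, 134, 710]) cube([677, 715, 37]);
translate([438, 151, 0]) cube([42, 42, 710]);
translate([1039, 151, 0]) cube([42, 42, 710]);
translate([438, 790, 0]) cube([42, 42, 710]);
translate([1039, 790, 0]) cube([42, 42, 710]);
translate([480, 151, 643]) cube([559, 42, 67]);
translate([480, 790, 643]) cube([559, 42, 67]);
translate([438, 193, 643]) cube([42, 597, 67]);
translate([1039, 193, 643]) cube([42, 597, 67]);


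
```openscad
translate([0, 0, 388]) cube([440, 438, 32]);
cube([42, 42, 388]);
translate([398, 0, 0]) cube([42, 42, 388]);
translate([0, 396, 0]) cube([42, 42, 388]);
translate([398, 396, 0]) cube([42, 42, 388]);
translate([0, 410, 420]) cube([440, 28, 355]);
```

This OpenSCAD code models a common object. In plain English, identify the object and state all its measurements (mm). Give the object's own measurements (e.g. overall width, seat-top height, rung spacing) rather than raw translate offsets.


A chair. The seat is a 440×438×32 mm slab with its top at z = 420 mm, on four 42×42 mm corner legs (flush with the seat edges, standing on z = 0). A flat backrest 28 mm thick, 355 mm tall, spans the full seat width and rises from the seat top along its +y edge, rear face flush with the rear of the seat.


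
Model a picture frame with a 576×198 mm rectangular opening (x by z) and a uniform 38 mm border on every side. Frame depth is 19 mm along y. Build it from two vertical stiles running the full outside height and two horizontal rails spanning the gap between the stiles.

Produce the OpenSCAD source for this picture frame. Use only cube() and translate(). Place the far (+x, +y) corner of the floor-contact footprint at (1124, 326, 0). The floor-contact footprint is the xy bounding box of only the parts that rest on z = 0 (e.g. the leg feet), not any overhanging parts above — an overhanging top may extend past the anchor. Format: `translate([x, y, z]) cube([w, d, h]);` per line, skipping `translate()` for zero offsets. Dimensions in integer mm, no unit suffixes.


translate([472, 307, 0]) cube([38, 19, 274]);
translate([1086, 307, 0]) cube([38, 19, 274]);
translate([510, 307, 0]) cube([576, 19, 38]);
translate([510, 307, 236]) cube([576, 19, 38]);


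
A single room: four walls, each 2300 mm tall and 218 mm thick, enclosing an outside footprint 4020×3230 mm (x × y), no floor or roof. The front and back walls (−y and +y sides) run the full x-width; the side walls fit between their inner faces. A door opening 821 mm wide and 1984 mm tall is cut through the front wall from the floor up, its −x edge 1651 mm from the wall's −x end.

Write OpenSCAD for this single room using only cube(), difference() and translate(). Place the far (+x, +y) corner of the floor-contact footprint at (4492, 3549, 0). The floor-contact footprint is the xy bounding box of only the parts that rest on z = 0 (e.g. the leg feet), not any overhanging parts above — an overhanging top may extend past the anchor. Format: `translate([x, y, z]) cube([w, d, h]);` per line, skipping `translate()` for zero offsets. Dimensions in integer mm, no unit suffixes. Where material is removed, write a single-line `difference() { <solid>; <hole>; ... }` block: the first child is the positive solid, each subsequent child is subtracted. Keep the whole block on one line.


difference() { translate([472, 319, 0]) cube([4020, 218, 2300]); translate([2123, 319, 0]) cube([821, 218, 1984]); }
translate([472, 3331, 0]) cube([4020, 218, 2300]);
translate([472, 537, 0]) cube([218, 2794, 2300]);
translate([4274, 537, 0]) cube([218, 2794, 2300]);


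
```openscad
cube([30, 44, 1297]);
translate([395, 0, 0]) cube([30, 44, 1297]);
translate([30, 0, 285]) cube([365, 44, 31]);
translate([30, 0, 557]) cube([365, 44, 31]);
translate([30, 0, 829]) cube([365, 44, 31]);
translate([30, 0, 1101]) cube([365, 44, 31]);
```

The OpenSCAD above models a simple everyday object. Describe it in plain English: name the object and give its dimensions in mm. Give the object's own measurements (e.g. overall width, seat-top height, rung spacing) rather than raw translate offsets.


A straight ladder. Two 30×44 mm vertical rails, 1297 mm tall, stand 425 mm apart (outside-to-outside) with their front faces coplanar on the −y side. 4 rungs, each 44 mm deep and 31 mm tall, span between the inner faces of the rails, front faces flush with the rails. The lowest rung's underside is at z = 285 mm and rungs are spaced 272 mm apart (underside to underside).


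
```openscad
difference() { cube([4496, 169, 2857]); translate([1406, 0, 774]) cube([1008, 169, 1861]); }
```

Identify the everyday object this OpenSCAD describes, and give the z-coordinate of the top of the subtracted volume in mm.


A wall with a window opening. The window head height is 2635 mm.

A wall with a rectangular opening subtracted — a window. Sill at z = 774, opening 1861 mm tall, so the head is at 774 + 1861 = 2635 mm.


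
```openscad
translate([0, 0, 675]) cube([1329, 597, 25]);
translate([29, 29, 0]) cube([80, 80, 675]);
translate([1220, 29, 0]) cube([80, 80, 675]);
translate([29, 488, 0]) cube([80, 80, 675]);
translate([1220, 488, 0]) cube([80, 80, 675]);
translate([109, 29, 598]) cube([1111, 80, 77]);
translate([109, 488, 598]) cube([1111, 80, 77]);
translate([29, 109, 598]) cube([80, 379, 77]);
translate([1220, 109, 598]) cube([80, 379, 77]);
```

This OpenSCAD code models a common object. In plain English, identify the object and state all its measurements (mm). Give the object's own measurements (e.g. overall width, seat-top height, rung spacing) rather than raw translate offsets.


A rectangular dining table. The top is 1329×597×25 mm with its upper surface at z = 700 mm. It stands on four 80×80 mm square legs, each inset 29 mm from the nearest pair of top edges, running from the floor to the underside of the top. Four apron rails, 80 mm thick and 77 mm tall, run between adjacent legs with their top edges flush with the underside of the top and their outer faces flush with the legs' outer faces.


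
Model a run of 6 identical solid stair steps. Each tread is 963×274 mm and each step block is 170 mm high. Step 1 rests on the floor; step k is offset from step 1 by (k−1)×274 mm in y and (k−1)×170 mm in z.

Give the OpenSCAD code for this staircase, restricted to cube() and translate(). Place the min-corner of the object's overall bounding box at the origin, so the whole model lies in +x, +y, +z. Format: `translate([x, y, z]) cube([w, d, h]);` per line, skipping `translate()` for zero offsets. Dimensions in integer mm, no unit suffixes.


cube([963, 274, 170]);
translate([0, 274, 170]) cube([963, 274, 170]);
translate([0, 548, 340]) cube([963, 274, 170]);
translate([0, 822, 510]) cube([963, 274, 170]);
translate([0, 1096, 680]) cube([963, 274, 170]);
translate([0, 1370, 850]) cube([963, 274, 170]);


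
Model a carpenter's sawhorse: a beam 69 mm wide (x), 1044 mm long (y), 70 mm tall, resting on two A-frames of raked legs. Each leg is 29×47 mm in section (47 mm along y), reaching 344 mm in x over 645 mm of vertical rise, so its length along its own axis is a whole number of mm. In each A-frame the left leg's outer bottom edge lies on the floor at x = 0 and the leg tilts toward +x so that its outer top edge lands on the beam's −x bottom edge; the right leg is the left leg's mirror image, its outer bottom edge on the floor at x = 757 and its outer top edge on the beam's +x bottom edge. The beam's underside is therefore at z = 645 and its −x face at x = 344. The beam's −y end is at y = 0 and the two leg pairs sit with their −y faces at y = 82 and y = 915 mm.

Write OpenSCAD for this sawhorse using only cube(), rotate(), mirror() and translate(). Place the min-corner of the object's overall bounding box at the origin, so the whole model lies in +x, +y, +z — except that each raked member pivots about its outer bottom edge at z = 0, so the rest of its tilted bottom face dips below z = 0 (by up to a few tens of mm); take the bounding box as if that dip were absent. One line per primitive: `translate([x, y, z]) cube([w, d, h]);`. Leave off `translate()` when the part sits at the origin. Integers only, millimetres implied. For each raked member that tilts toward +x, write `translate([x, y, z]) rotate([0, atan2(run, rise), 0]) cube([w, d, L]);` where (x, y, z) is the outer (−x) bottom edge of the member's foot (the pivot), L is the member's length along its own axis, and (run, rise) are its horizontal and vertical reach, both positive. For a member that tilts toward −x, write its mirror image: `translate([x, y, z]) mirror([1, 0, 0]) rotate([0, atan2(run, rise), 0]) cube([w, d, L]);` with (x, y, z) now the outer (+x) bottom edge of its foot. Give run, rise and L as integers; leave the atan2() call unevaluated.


translate([344, 0, 645]) cube([69, 1044, 70]);
translate([0, 82, 0]) rotate([0, atan2(344, 645), 0]) cube([29, 47, 731]);
translate([757, 82, 0]) mirror([1, 0, 0]) rotate([0, atan2(344, 645), 0]) cube([29, 47, 731]);
translate([0, 915, 0]) rotate([0, atan2(344, 645), 0]) cube([29, 47, 731]);
translate([757, 915, 0]) mirror([1, 0, 0]) rotate([0, atan2(344, 645), 0]) cube([29, 47, 731]);


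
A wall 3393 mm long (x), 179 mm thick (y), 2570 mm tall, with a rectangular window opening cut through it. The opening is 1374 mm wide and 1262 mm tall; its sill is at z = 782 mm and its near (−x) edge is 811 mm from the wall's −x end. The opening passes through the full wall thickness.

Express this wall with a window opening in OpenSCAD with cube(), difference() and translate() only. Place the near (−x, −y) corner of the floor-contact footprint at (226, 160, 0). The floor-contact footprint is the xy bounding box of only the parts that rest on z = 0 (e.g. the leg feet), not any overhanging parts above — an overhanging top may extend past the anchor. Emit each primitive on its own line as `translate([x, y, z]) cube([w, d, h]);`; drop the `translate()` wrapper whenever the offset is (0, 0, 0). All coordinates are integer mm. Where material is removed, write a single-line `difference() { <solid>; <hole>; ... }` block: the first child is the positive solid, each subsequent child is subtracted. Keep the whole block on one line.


difference() { translate([226, 160, 0]) cube([3393, 179, 2570]); translate([1037, 160, 782]) cube([1374, 179, 1262]); }


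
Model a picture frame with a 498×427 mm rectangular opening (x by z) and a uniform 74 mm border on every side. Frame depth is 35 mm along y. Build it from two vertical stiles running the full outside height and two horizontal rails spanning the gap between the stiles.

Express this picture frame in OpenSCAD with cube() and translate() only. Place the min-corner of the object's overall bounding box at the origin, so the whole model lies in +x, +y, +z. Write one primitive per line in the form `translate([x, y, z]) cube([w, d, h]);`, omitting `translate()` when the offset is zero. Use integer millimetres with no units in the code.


cube([74, 35, 575]);
translate([572, 0, 0]) cube([74, 35, 575]);
translate([74, 0, 0]) cube([498, 35, 74]);
translate([74, 0, 501]) cube([498, 35, 74]);


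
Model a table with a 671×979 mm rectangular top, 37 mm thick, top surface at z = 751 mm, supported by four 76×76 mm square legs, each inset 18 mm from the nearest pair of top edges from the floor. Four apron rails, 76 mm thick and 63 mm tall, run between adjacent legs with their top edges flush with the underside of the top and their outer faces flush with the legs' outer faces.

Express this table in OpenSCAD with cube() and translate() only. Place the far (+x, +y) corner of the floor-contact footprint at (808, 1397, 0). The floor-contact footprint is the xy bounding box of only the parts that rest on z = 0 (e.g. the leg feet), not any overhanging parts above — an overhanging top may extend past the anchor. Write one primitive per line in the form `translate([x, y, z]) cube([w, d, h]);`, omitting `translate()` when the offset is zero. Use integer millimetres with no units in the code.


// leg_h = 751 - 37 = 714
// apron z = 714 - 63 = 651
translate([155, 436, 714]) cube([671, 979, 37]);
translate([173, 454, 0]) cube([76, 76, 714]);
translate([732, 454, 0]) cube([76, 76, 714]);
translate([173, 1321, 0]) cube([76, 76, 714]);
translate([732, 1321, 0]) cube([76, 76, 714]);
translate([249, 454, 651]) cube([483, 76, 63]);
translate([249, 1321, 651]) cube([483, 76, 63]);
translate([173, 530, 651]) cube([76, 791, 63]);
translate([732, 530, 651]) cube([76, 791, 63]);
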